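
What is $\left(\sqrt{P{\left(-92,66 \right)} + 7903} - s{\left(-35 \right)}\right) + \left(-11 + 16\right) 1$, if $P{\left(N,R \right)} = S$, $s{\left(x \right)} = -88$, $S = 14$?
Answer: $93 + \sqrt{7917} \approx 181.98$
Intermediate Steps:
$P{\left(N,R \right)} = 14$
$\left(\sqrt{P{\left(-92,66 \right)} + 7903} - s{\left(-35 \right)}\right) + \left(-11 + 16\right) 1 = \left(\sqrt{14 + 7903} - -88\right) + \left(-11 + 16\right) 1 = \left(\sqrt{7917} + 88\right) + 5 \cdot 1 = \left(88 + \sqrt{7917}\right) + 5 = 93 + \sqrt{7917}$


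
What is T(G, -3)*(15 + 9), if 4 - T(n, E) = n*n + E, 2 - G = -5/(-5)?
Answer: 144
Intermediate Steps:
G = 1 (G = 2 - (-5)/(-5) = 2 - (-5)*(-1)/5 = 2 - 1*1 = 2 - 1 = 1)
T(n, E) = 4 - E - n**2 (T(n, E) = 4 - (n*n + E) = 4 - (n**2 + E) = 4 - (E + n**2) = 4 + (-E - n**2) = 4 - E - n**2)
T(G, -3)*(15 + 9) = (4 - 1*(-3) - 1*1**2)*(15 + 9) = (4 + 3 - 1*1)*24 = (4 + 3 - 1)*24 = 6*24 = 144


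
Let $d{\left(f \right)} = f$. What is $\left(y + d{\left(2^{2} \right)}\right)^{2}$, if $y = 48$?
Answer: $2704$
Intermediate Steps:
$\left(y + d{\left(2^{2} \right)}\right)^{2} = \left(48 + 2^{2}\right)^{2} = \left(48 + 4\right)^{2} = 52^{2} = 2704$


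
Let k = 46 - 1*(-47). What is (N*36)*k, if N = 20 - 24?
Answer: -13392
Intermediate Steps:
k = 93 (k = 46 + 47 = 93)
N = -4
(N*36)*k = -4*36*93 = -144*93 = -13392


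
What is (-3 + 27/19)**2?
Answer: 900/361 ≈ 2.4931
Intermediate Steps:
(-3 + 27/19)**2 = (-30/19)**2 = 900/361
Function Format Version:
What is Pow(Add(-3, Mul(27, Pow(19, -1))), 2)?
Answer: Rational(900, 361) ≈ 2.4931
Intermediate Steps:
Pow(Add(-3, Mul(27, Pow(19, -1))), 2) = Pow(Add(-3, Mul(27, Rational(1, 19))), 2) = Pow(Add(-3, Rational(27, 19)), 2) = Pow(Rational(-30, 19), 2) = Rational(900, 361)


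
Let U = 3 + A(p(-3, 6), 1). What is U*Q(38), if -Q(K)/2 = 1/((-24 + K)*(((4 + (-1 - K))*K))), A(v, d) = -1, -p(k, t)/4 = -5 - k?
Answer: 1/4655 ≈ 0.00021482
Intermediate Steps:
p(k, t) = 20 + 4*k (p(k, t) = -4*(-5 - k) = 20 + 4*k)
Q(K) = -2/(K*(-24 + K)*(3 - K)) (Q(K) = -2/((-24 + K)*((4 + (-1 - K))*K)) = -2/((-24 + K)*((3 - K)*K)) = -2/((-24 + K)*(K*(3 - K))) = -2*1/(K*(3 - K))/(-24 + K) = -2/(K*(-24 + K)*(3 - K)))
U = 2 (U = 3 - 1 = 2)
U*Q(38) = 2*(2/(38*(72 + 38**2 - 27*38))) = 2*(2*(1/38)/(72 + 1444 - 1026)) = 2*(2*(1/38)/490) = 2*(2*(1/38)*(1/490)) = 2*(1/9310) = 1/4655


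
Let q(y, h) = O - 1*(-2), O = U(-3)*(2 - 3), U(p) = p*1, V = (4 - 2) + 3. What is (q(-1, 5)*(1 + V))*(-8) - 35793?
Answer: -36033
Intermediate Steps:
V = 5 (V = 2 + 3 = 5)
U(p) = p
O = 3 (O = -3*(2 - 3) = -3*(-1) = 3)
q(y, h) = 5 (q(y, h) = 3 - 1*(-2) = 3 + 2 = 5)
(q(-1, 5)*(1 + V))*(-8) - 35793 = (5*(1 + 5))*(-8) - 35793 = (5*6)*(-8) - 35793 = 30*(-8) - 35793 = -240 - 35793 = -36033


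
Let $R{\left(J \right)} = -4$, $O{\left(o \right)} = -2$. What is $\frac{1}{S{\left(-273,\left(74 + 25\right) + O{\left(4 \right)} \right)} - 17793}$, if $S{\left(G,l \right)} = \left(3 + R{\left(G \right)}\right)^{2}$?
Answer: $- \frac{1}{17792} \approx -5.6205 \cdot 10^{-5}$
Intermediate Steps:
$S{\left(G,l \right)} = 1$ ($S{\left(G,l \right)} = \left(3 - 4\right)^{2} = \left(-1\right)^{2} = 1$)
$\frac{1}{S{\left(-273,\left(74 + 25\right) + O{\left(4 \right)} \right)} - 17793} = \frac{1}{1 - 17793} = \frac{1}{-17792} = - \frac{1}{17792}$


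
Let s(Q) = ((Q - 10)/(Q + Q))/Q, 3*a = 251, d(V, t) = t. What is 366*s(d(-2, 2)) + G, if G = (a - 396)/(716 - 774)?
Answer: -62747/174 ≈ -360.61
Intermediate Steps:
a = 251/3 (a = (⅓)*251 = 251/3 ≈ 83.667)
s(Q) = (-10 + Q)/(2*Q²) (s(Q) = ((-10 + Q)/((2*Q)))/Q = ((-10 + Q)*(1/(2*Q)))/Q = ((-10 + Q)/(2*Q))/Q = (-10 + Q)/(2*Q²))
G = 937/174 (G = (251/3 - 396)/(716 - 774) = -937/3/(-58) = -937/3*(-1/58) = 937/174 ≈ 5.3851)
366*s(d(-2, 2)) + G = 366*((½)*(-10 + 2)/2²) + 937/174 = 366*((½)*(¼)*(-8)) + 937/174 = 366*(-1) + 937/174 = -366 + 937/174 = -62747/174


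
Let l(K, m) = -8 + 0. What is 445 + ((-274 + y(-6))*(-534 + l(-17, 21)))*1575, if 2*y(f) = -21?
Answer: 242863870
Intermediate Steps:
y(f) = -21/2 (y(f) = (1/2)*(-21) = -21/2)
l(K, m) = -8
445 + ((-274 + y(-6))*(-534 + l(-17, 21)))*1575 = 445 + ((-274 - 21/2)*(-534 - 8))*1575 = 445 - 569/2*(-542)*1575 = 445 + 154199*1575 = 445 + 242863425 = 242863870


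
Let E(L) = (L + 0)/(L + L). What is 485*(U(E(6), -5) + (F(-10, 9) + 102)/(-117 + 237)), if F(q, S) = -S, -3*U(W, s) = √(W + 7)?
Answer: 3007/8 - 485*√30/6 ≈ -66.867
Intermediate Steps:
E(L) = ½ (E(L) = L/((2*L)) = L*(1/(2*L)) = ½)
U(W, s) = -√(7 + W)/3 (U(W, s) = -√(W + 7)/3 = -√(7 + W)/3)
485*(U(E(6), -5) + (F(-10, 9) + 102)/(-117 + 237)) = 485*(-√(7 + ½)/3 + (-1*9 + 102)/(-117 + 237)) = 485*(-√30/6 + (-9 + 102)/120) = 485*(-√30/6 + 93*(1/120)) = 485*(-√30/6 + 31/40) = 485*(31/40 - √30/6) = 3007/8 - 485*√30/6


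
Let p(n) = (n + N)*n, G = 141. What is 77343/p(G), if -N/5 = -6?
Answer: 25781/8037 ≈ 3.2078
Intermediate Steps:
N = 30 (N = -5*(-6) = 30)
p(n) = n*(30 + n) (p(n) = (n + 30)*n = (30 + n)*n = n*(30 + n))
77343/p(G) = 77343/((141*(30 + 141))) = 77343/((141*171)) = 77343/24111 = 77343*(1/24111) = 25781/8037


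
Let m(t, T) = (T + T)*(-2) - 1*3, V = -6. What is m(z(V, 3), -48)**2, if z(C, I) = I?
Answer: 35721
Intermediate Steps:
m(t, T) = -3 - 4*T (m(t, T) = (2*T)*(-2) - 3 = -4*T - 3 = -3 - 4*T)
m(z(V, 3), -48)**2 = (-3 - 4*(-48))**2 = (-3 + 192)**2 = 189**2 = 35721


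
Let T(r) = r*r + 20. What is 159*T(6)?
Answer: 8904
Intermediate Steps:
T(r) = 20 + r**2 (T(r) = r**2 + 20 = 20 + r**2)
159*T(6) = 159*(20 + 6**2) = 159*(20 + 36) = 159*56 = 8904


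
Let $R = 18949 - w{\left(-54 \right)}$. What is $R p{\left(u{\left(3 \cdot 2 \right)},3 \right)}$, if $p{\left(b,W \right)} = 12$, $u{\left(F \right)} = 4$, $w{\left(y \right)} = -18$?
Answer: $227604$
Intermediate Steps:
$R = 18967$ ($R = 18949 - -18 = 18949 + 18 = 18967$)
$R p{\left(u{\left(3 \cdot 2 \right)},3 \right)} = 18967 \cdot 12 = 227604$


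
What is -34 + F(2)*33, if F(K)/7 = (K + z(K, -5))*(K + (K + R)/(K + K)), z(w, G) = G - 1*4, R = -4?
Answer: -4919/2 ≈ -2459.5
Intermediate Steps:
z(w, G) = -4 + G (z(w, G) = G - 4 = -4 + G)
F(K) = 7*(-9 + K)*(K + (-4 + K)/(2*K)) (F(K) = 7*((K + (-4 - 5))*(K + (K - 4)/(K + K))) = 7*((K - 9)*(K + (-4 + K)/((2*K)))) = 7*((-9 + K)*(K + (-4 + K)*(1/(2*K)))) = 7*((-9 + K)*(K + (-4 + K)/(2*K))) = 7*(-9 + K)*(K + (-4 + K)/(2*K)))
-34 + F(2)*33 = -34 + (-91/2 + 7*2² + 126/2 - 119/2*2)*33 = -34 + (-91/2 + 7*4 + 126*(½) - 119)*33 = -34 + (-91/2 + 28 + 63 - 119)*33 = -34 - 147/2*33 = -34 - 4851/2 = -4919/2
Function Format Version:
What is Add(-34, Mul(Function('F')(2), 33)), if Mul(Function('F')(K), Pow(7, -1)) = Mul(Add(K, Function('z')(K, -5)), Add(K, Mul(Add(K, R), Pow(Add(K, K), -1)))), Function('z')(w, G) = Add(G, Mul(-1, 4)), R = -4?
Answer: Rational(-4919, 2) ≈ -2459.5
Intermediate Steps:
Function('z')(w, G) = Add(-4, G) (Function('z')(w, G) = Add(G, -4) = Add(-4, G))
Function('F')(K) = Mul(7, Add(-9, K), Add(K, Mul(Rational(1, 2), Pow(K, -1), Add(-4, K)))) (Function('F')(K) = Mul(7, Mul(Add(K, Add(-4, -5)), Add(K, Mul(Add(K, -4), Pow(Add(K, K), -1))))) = Mul(7, Mul(Add(K, -9), Add(K, Mul(Add(-4, K), Pow(Mul(2, K), -1))))) = Mul(7, Mul(Add(-9, K), Add(K, Mul(Add(-4, K), Mul(Rational(1, 2), Pow(K, -1)))))) = Mul(7, Mul(Add(-9, K), Add(K, Mul(Rational(1, 2), Pow(K, -1), Add(-4, K))))) = Mul(7, Add(-9, K), Add(K, Mul(Rational(1, 2), Pow(K, -1), Add(-4, K)))))
Add(-34, Mul(Function('F')(2), 33)) = Add(-34, Mul(Add(Rational(-91, 2), Mul(7, Pow(2, 2)), Mul(126, Pow(2, -1)), Mul(Rational(-119, 2), 2)), 33)) = Add(-34, Mul(Add(Rational(-91, 2), Mul(7, 4), Mul(126, Rational(1, 2)), -119), 33)) = Add(-34, Mul(Add(Rational(-91, 2), 28, 63, -119), 33)) = Add(-34, Mul(Rational(-147, 2), 33)) = Add(-34, Rational(-4851, 2)) = Rational(-4919, 2)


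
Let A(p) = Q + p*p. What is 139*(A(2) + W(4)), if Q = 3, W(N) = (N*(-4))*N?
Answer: -7923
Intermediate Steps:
W(N) = -4*N² (W(N) = (-4*N)*N = -4*N²)
A(p) = 3 + p² (A(p) = 3 + p*p = 3 + p²)
139*(A(2) + W(4)) = 139*((3 + 2²) - 4*4²) = 139*((3 + 4) - 4*16) = 139*(7 - 64) = 139*(-57) = -7923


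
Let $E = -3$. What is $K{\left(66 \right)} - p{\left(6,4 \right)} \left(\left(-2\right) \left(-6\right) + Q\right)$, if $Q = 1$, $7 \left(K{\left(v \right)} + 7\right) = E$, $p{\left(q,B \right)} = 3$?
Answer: $- \frac{325}{7} \approx -46.429$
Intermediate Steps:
$K{\left(v \right)} = - \frac{52}{7}$ ($K{\left(v \right)} = -7 + \frac{1}{7} \left(-3\right) = -7 - \frac{3}{7} = - \frac{52}{7}$)
$K{\left(66 \right)} - p{\left(6,4 \right)} \left(\left(-2\right) \left(-6\right) + Q\right) = - \frac{52}{7} - 3 \left(\left(-2\right) \left(-6\right) + 1\right) = - \frac{52}{7} - 3 \left(12 + 1\right) = - \frac{52}{7} - 3 \cdot 13 = - \frac{52}{7} - 39 = - \frac{325}{7}$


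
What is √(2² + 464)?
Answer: 6*√13 ≈ 21.633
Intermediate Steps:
√(2² + 464) = √(4 + 464) = √468 = 6*√13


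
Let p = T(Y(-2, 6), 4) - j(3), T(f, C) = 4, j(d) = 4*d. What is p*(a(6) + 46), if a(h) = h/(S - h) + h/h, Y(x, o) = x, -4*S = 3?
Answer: -3320/9 ≈ -368.89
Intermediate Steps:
S = -3/4 (S = -1/4*3 = -3/4 ≈ -0.75000)
p = -8 (p = 4 - 4*3 = 4 - 1*12 = 4 - 12 = -8)
a(h) = 1 + h/(-3/4 - h) (a(h) = h/(-3/4 - h) + h/h = h/(-3/4 - h) + 1 = 1 + h/(-3/4 - h))
p*(a(6) + 46) = -8*(3/(3 + 4*6) + 46) = -8*(3/(3 + 24) + 46) = -8*(3/27 + 46) = -8*(3*(1/27) + 46) = -8*(1/9 + 46) = -8*415/9 = -3320/9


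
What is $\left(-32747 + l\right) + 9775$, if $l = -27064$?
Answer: $-50036$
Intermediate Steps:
$\left(-32747 + l\right) + 9775 = \left(-32747 - 27064\right) + 9775 = -59811 + 9775 = -50036$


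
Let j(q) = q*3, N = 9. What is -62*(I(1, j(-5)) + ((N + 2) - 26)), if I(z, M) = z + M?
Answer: 1798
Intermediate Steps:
j(q) = 3*q
I(z, M) = M + z
-62*(I(1, j(-5)) + ((N + 2) - 26)) = -62*((3*(-5) + 1) + ((9 + 2) - 26)) = -62*((-15 + 1) + (11 - 26)) = -62*(-14 - 15) = -62*(-29) = 1798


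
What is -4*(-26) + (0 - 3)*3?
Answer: 95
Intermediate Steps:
-4*(-26) + (0 - 3)*3 = 104 - 3*3 = 104 - 9 = 95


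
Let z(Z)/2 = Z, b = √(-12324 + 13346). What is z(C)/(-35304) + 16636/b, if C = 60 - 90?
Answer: 5/2942 + 8318*√1022/511 ≈ 520.38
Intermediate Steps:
C = -30
b = √1022 ≈ 31.969
z(Z) = 2*Z
z(C)/(-35304) + 16636/b = (2*(-30))/(-35304) + 16636/(√1022) = -60*(-1/35304) + 16636*(√1022/1022) = 5/2942 + 8318*√1022/511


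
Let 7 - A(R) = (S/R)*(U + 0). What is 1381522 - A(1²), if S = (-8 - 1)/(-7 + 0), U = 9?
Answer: 9670686/7 ≈ 1.3815e+6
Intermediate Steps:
S = 9/7 (S = -9/(-7) = -9*(-⅐) = 9/7 ≈ 1.2857)
A(R) = 7 - 81/(7*R) (A(R) = 7 - 9/(7*R)*(9 + 0) = 7 - 9/(7*R)*9 = 7 - 81/(7*R))
1381522 - A(1²) = 1381522 - (7 - 81/(7*(1²))) = 1381522 - (7 - 81/7/1) = 1381522 - (7 - 81/7*1) = 1381522 - (7 - 81/7) = 1381522 - 1*(-32/7) = 1381522 + 32/7 = 9670686/7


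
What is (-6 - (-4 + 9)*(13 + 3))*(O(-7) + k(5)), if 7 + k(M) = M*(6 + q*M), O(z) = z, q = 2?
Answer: -5676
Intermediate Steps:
k(M) = -7 + M*(6 + 2*M)
(-6 - (-4 + 9)*(13 + 3))*(O(-7) + k(5)) = (-6 - (-4 + 9)*(13 + 3))*(-7 + (-7 + 2*5² + 6*5)) = (-6 - 5*16)*(-7 + (-7 + 2*25 + 30)) = (-6 - 1*80)*(-7 + (-7 + 50 + 30)) = (-6 - 80)*(-7 + 73) = -86*66 = -5676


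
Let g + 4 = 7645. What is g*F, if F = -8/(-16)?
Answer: 7641/2 ≈ 3820.5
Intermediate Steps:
F = 1/2 (F = -8*(-1/16) = 1/2 ≈ 0.50000)
g = 7641 (g = -4 + 7645 = 7641)
g*F = 7641*(1/2) = 7641/2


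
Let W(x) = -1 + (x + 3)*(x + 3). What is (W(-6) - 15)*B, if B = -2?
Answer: 14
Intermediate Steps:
W(x) = -1 + (3 + x)**2 (W(x) = -1 + (3 + x)*(3 + x) = -1 + (3 + x)**2)
(W(-6) - 15)*B = ((-1 + (3 - 6)**2) - 15)*(-2) = ((-1 + (-3)**2) - 15)*(-2) = ((-1 + 9) - 15)*(-2) = (8 - 15)*(-2) = -7*(-2) = 14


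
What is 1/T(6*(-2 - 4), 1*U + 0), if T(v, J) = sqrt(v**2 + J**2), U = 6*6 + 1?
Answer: sqrt(2665)/2665 ≈ 0.019371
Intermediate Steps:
U = 37 (U = 36 + 1 = 37)
T(v, J) = sqrt(J**2 + v**2)
1/T(6*(-2 - 4), 1*U + 0) = 1/(sqrt((1*37 + 0)**2 + (6*(-2 - 4))**2)) = 1/(sqrt((37 + 0)**2 + (6*(-6))**2)) = 1/(sqrt(37**2 + (-36)**2)) = 1/(sqrt(1369 + 1296)) = 1/(sqrt(2665)) = sqrt(2665)/2665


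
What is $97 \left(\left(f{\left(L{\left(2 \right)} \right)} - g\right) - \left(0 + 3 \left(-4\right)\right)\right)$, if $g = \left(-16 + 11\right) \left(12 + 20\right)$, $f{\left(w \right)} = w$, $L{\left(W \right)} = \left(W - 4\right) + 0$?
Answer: $16490$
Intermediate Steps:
$L{\left(W \right)} = -4 + W$ ($L{\left(W \right)} = \left(-4 + W\right) + 0 = -4 + W$)
$g = -160$ ($g = \left(-5\right) 32 = -160$)
$97 \left(\left(f{\left(L{\left(2 \right)} \right)} - g\right) - \left(0 + 3 \left(-4\right)\right)\right) = 97 \left(\left(\left(-4 + 2\right) - -160\right) - \left(0 + 3 \left(-4\right)\right)\right) = 97 \left(\left(-2 + 160\right) - \left(0 - 12\right)\right) = 97 \left(158 - -12\right) = 97 \left(158 + 12\right) = 97 \cdot 170 = 16490$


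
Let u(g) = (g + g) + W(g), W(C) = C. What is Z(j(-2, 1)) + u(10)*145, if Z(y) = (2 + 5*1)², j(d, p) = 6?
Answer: 4399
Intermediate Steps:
Z(y) = 49 (Z(y) = (2 + 5)² = 7² = 49)
u(g) = 3*g (u(g) = (g + g) + g = 2*g + g = 3*g)
Z(j(-2, 1)) + u(10)*145 = 49 + (3*10)*145 = 49 + 30*145 = 49 + 4350 = 4399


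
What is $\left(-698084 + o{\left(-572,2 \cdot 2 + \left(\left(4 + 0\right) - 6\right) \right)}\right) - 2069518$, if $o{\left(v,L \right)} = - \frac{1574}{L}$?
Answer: $-2768389$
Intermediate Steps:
$\left(-698084 + o{\left(-572,2 \cdot 2 + \left(\left(4 + 0\right) - 6\right) \right)}\right) - 2069518 = \left(-698084 - \frac{1574}{2 \cdot 2 + \left(\left(4 + 0\right) - 6\right)}\right) - 2069518 = \left(-698084 - \frac{1574}{4 + \left(4 - 6\right)}\right) - 2069518 = \left(-698084 - \frac{1574}{4 - 2}\right) - 2069518 = \left(-698084 - \frac{1574}{2}\right) - 2069518 = \left(-698084 - 787\right) - 2069518 = -698871 - 2069518 = -2768389$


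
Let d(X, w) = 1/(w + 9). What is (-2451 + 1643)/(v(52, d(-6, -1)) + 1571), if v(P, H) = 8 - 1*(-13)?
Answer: -101/199 ≈ -0.50754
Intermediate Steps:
d(X, w) = 1/(9 + w)
v(P, H) = 21 (v(P, H) = 8 + 13 = 21)
(-2451 + 1643)/(v(52, d(-6, -1)) + 1571) = (-2451 + 1643)/(21 + 1571) = -808/1592 = -808*1/1592 = -101/199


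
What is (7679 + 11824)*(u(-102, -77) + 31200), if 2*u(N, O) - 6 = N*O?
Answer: 685140390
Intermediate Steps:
u(N, O) = 3 + N*O/2 (u(N, O) = 3 + (N*O)/2 = 3 + N*O/2)
(7679 + 11824)*(u(-102, -77) + 31200) = (7679 + 11824)*((3 + (1/2)*(-102)*(-77)) + 31200) = 19503*((3 + 3927) + 31200) = 19503*(3930 + 31200) = 19503*35130 = 685140390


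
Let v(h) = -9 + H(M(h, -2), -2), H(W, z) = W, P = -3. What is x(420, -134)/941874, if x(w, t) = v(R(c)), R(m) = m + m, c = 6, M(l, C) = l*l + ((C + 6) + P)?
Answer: 68/470937 ≈ 0.00014439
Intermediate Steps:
M(l, C) = 3 + C + l² (M(l, C) = l*l + ((C + 6) - 3) = l² + ((6 + C) - 3) = l² + (3 + C) = 3 + C + l²)
R(m) = 2*m
v(h) = -8 + h² (v(h) = -9 + (3 - 2 + h²) = -9 + (1 + h²) = -8 + h²)
x(w, t) = 136 (x(w, t) = -8 + (2*6)² = -8 + 12² = -8 + 144 = 136)
x(420, -134)/941874 = 136/941874 = 136*(1/941874) = 68/470937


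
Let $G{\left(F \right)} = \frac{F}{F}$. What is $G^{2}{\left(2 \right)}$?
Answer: $1$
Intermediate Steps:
$G{\left(F \right)} = 1$
$G^{2}{\left(2 \right)} = 1^{2} = 1$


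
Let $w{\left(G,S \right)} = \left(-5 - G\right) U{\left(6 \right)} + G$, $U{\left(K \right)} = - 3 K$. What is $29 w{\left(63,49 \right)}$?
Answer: $37323$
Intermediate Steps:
$w{\left(G,S \right)} = 90 + 19 G$ ($w{\left(G,S \right)} = \left(-5 - G\right) \left(\left(-3\right) 6\right) + G = \left(-5 - G\right) \left(-18\right) + G = \left(90 + 18 G\right) + G = 90 + 19 G$)
$29 w{\left(63,49 \right)} = 29 \left(90 + 19 \cdot 63\right) = 29 \left(90 + 1197\right) = 29 \cdot 1287 = 37323$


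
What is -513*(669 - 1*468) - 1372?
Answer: -104485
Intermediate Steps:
-513*(669 - 1*468) - 1372 = -513*(669 - 468) - 1372 = -513*201 - 1372 = -103113 - 1372 = -104485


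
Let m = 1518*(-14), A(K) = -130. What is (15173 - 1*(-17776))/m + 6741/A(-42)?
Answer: -3512931/65780 ≈ -53.404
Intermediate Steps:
m = -21252
(15173 - 1*(-17776))/m + 6741/A(-42) = (15173 - 1*(-17776))/(-21252) + 6741/(-130) = (15173 + 17776)*(-1/21252) + 6741*(-1/130) = 32949*(-1/21252) - 6741/130 = -1569/1012 - 6741/130 = -3512931/65780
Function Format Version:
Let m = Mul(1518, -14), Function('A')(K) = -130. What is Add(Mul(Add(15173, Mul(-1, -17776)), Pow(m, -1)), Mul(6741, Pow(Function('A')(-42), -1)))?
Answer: Rational(-3512931, 65780) ≈ -53.404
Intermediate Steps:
m = -21252
Add(Mul(Add(15173, Mul(-1, -17776)), Pow(m, -1)), Mul(6741, Pow(Function('A')(-42), -1))) = Add(Mul(Add(15173, Mul(-1, -17776)), Pow(-21252, -1)), Mul(6741, Pow(-130, -1))) = Add(Mul(Add(15173, 17776), Rational(-1, 21252)), Mul(6741, Rational(-1, 130))) = Add(Mul(32949, Rational(-1, 21252)), Rational(-6741, 130)) = Add(Rational(-1569, 1012), Rational(-6741, 130)) = Rational(-3512931, 65780)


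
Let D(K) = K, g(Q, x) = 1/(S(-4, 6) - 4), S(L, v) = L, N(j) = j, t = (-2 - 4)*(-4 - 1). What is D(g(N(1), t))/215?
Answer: -1/1720 ≈ -0.00058139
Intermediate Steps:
t = 30 (t = -6*(-5) = 30)
g(Q, x) = -1/8 (g(Q, x) = 1/(-4 - 4) = 1/(-8) = -1/8)
D(g(N(1), t))/215 = -1/8/215 = -1/8*1/215 = -1/1720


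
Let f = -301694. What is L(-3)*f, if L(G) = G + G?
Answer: 1810164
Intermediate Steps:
L(G) = 2*G
L(-3)*f = (2*(-3))*(-301694) = -6*(-301694) = 1810164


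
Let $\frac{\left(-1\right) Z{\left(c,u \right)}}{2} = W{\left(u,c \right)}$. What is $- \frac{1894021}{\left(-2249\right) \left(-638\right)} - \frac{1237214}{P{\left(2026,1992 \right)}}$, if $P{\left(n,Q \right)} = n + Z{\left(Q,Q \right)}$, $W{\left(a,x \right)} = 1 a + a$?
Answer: $\frac{881988540843}{4262975002} \approx 206.9$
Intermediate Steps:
$W{\left(a,x \right)} = 2 a$ ($W{\left(a,x \right)} = a + a = 2 a$)
$Z{\left(c,u \right)} = - 4 u$ ($Z{\left(c,u \right)} = - 2 \cdot 2 u = - 4 u$)
$P{\left(n,Q \right)} = n - 4 Q$
$- \frac{1894021}{\left(-2249\right) \left(-638\right)} - \frac{1237214}{P{\left(2026,1992 \right)}} = - \frac{1894021}{\left(-2249\right) \left(-638\right)} - \frac{1237214}{2026 - 7968} = - \frac{1894021}{1434862} - \frac{1237214}{2026 - 7968} = \left(-1894021\right) \frac{1}{1434862} - \frac{1237214}{-5942} = - \frac{1894021}{1434862} - - \frac{618607}{2971} = - \frac{1894021}{1434862} + \frac{618607}{2971} = \frac{881988540843}{4262975002}$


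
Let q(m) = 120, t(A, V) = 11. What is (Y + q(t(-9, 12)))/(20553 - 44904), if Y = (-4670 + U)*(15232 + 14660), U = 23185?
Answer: -184483500/8117 ≈ -22728.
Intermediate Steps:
Y = 553450380 (Y = (-4670 + 23185)*(15232 + 14660) = 18515*29892 = 553450380)
(Y + q(t(-9, 12)))/(20553 - 44904) = (553450380 + 120)/(20553 - 44904) = 553450500/(-24351) = 553450500*(-1/24351) = -184483500/8117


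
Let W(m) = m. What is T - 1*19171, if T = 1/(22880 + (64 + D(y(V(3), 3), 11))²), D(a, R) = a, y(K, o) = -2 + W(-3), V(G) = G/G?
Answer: -505366730/26361 ≈ -19171.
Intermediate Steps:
V(G) = 1
y(K, o) = -5 (y(K, o) = -2 - 3 = -5)
T = 1/26361 (T = 1/(22880 + (64 - 5)²) = 1/(22880 + 59²) = 1/(22880 + 3481) = 1/26361 ≈ 3.7935e-5)
T - 1*19171 = 1/26361 - 1*19171 = 1/26361 - 19171 = -505366730/26361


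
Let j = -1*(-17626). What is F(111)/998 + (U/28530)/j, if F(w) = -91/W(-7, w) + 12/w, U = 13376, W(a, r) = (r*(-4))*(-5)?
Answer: 1742715463/18568969496280 ≈ 9.3851e-5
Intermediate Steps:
W(a, r) = 20*r (W(a, r) = -4*r*(-5) = 20*r)
j = 17626
F(w) = 149/(20*w) (F(w) = -91*1/(20*w) + 12/w = -91/(20*w) + 12/w = 149/(20*w))
F(111)/998 + (U/28530)/j = ((149/20)/111)/998 + (13376/28530)/17626 = ((149/20)*(1/111))*(1/998) + (13376*(1/28530))*(1/17626) = (149/2220)*(1/998) + (6688/14265)*(1/17626) = 149/2215560 + 3344/125717445 = 1742715463/18568969496280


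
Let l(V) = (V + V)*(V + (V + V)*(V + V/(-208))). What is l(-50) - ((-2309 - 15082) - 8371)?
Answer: -6068844/13 ≈ -4.6683e+5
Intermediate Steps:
l(V) = 2*V*(V + 207*V²/104) (l(V) = (2*V)*(V + (2*V)*(V + V*(-1/208))) = (2*V)*(V + (2*V)*(V - V/208)) = (2*V)*(V + (2*V)*(207*V/208)) = (2*V)*(V + 207*V²/104) = 2*V*(V + 207*V²/104))
l(-50) - ((-2309 - 15082) - 8371) = (1/52)*(-50)²*(104 + 207*(-50)) - ((-2309 - 15082) - 8371) = (1/52)*2500*(104 - 10350) - (-17391 - 8371) = (1/52)*2500*(-10246) - 1*(-25762) = -6403750/13 + 25762 = -6068844/13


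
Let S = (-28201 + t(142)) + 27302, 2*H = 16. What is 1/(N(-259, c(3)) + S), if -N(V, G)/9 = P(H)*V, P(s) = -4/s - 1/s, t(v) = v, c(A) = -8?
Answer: -8/17711 ≈ -0.00045170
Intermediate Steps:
H = 8 (H = (1/2)*16 = 8)
P(s) = -5/s
N(V, G) = 45*V/8 (N(V, G) = -9*(-5/8)*V = -9*(-5*1/8)*V = -(-45)*V/8 = 45*V/8)
S = -757 (S = (-28201 + 142) + 27302 = -28059 + 27302 = -757)
1/(N(-259, c(3)) + S) = 1/((45/8)*(-259) - 757) = 1/(-11655/8 - 757) = 1/(-17711/8) = -8/17711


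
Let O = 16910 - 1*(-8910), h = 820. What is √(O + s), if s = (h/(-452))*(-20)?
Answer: 12*√2292770/113 ≈ 160.80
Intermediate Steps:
O = 25820 (O = 16910 + 8910 = 25820)
s = 4100/113 (s = (820/(-452))*(-20) = (820*(-1/452))*(-20) = -205/113*(-20) = 4100/113 ≈ 36.283)
√(O + s) = √(25820 + 4100/113) = √(2921760/113) = 12*√2292770/113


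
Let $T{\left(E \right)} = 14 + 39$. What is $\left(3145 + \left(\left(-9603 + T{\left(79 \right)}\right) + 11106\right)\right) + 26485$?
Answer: $31186$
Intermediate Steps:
$T{\left(E \right)} = 53$
$\left(3145 + \left(\left(-9603 + T{\left(79 \right)}\right) + 11106\right)\right) + 26485 = \left(3145 + \left(\left(-9603 + 53\right) + 11106\right)\right) + 26485 = \left(3145 + \left(-9550 + 11106\right)\right) + 26485 = \left(3145 + 1556\right) + 26485 = 4701 + 26485 = 31186$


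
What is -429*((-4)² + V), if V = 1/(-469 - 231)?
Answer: -4804371/700 ≈ -6863.4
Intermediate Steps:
V = -1/700 (V = 1/(-700) = -1/700 ≈ -0.0014286)
-429*((-4)² + V) = -429*((-4)² - 1/700) = -429*(16 - 1/700) = -429*11199/700 = -4804371/700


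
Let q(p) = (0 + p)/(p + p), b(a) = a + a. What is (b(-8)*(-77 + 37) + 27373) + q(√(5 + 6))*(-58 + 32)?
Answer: 28000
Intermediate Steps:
b(a) = 2*a
q(p) = ½ (q(p) = p/((2*p)) = p*(1/(2*p)) = ½)
(b(-8)*(-77 + 37) + 27373) + q(√(5 + 6))*(-58 + 32) = ((2*(-8))*(-77 + 37) + 27373) + (-58 + 32)/2 = (-16*(-40) + 27373) + (½)*(-26) = (640 + 27373) - 13 = 28013 - 13 = 28000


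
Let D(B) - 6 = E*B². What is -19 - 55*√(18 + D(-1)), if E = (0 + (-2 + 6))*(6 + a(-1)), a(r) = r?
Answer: -19 - 110*√11 ≈ -383.83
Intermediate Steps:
E = 20 (E = (0 + (-2 + 6))*(6 - 1) = (0 + 4)*5 = 4*5 = 20)
D(B) = 6 + 20*B²
-19 - 55*√(18 + D(-1)) = -19 - 55*√(18 + (6 + 20*(-1)²)) = -19 - 55*√(18 + (6 + 20*1)) = -19 - 55*√(18 + (6 + 20)) = -19 - 55*√(18 + 26) = -19 - 110*√11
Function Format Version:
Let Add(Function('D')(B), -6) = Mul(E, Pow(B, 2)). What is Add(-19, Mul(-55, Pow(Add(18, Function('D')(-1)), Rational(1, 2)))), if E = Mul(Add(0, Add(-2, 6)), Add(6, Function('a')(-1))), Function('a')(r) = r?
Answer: Add(-19, Mul(-110, Pow(11, Rational(1, 2)))) ≈ -383.83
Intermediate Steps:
E = 20 (E = Mul(Add(0, Add(-2, 6)), Add(6, -1)) = Mul(Add(0, 4), 5) = Mul(4, 5) = 20)
Function('D')(B) = Add(6, Mul(20, Pow(B, 2)))
Add(-19, Mul(-55, Pow(Add(18, Function('D')(-1)), Rational(1, 2)))) = Add(-19, Mul(-55, Pow(Add(18, Add(6, Mul(20, Pow(-1, 2)))), Rational(1, 2)))) = Add(-19, Mul(-55, Pow(Add(18, Add(6, Mul(20, 1))), Rational(1, 2)))) = Add(-19, Mul(-55, Pow(Add(18, Add(6, 20)), Rational(1, 2)))) = Add(-19, Mul(-55, Pow(Add(18, 26), Rational(1, 2)))) = Add(-19, Mul(-55, Pow(44, Rational(1, 2)))) = Add(-19, Mul(-55, Mul(2, Pow(11, Rational(1, 2))))) = Add(-19, Mul(-110, Pow(11, Rational(1, 2))))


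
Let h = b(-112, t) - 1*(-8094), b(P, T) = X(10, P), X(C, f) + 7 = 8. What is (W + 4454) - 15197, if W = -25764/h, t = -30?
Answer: -86990349/8095 ≈ -10746.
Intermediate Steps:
X(C, f) = 1 (X(C, f) = -7 + 8 = 1)
b(P, T) = 1
h = 8095 (h = 1 - 1*(-8094) = 1 + 8094 = 8095)
W = -25764/8095 ≈ -3.1827
(W + 4454) - 15197 = (-25764/8095 + 4454) - 15197 = 36029366/8095 - 15197 = -86990349/8095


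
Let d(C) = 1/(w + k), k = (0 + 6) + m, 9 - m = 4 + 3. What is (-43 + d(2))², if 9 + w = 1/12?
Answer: 235225/121 ≈ 1944.0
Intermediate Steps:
m = 2 (m = 9 - (4 + 3) = 9 - 1*7 = 9 - 7 = 2)
k = 8 (k = (0 + 6) + 2 = 6 + 2 = 8)
w = -107/12 (w = -9 + 1/12 = -107/12 ≈ -8.9167)
d(C) = -12/11 (d(C) = 1/(-107/12 + 8) = 1/(-11/12) = -12/11)
(-43 + d(2))² = (-43 - 12/11)² = (-485/11)² = 235225/121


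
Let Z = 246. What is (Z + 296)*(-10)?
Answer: -5420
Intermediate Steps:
(Z + 296)*(-10) = (246 + 296)*(-10) = 542*(-10) = -5420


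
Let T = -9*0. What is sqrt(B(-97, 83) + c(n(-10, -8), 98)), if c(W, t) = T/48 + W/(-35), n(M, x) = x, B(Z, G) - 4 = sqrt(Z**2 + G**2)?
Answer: sqrt(5180 + 1225*sqrt(16298))/35 ≈ 11.484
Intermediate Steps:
B(Z, G) = 4 + sqrt(G**2 + Z**2) (B(Z, G) = 4 + sqrt(Z**2 + G**2) = 4 + sqrt(G**2 + Z**2))
T = 0
c(W, t) = -W/35 (c(W, t) = 0/48 + W/(-35) = 0*(1/48) + W*(-1/35) = 0 - W/35 = -W/35)
sqrt(B(-97, 83) + c(n(-10, -8), 98)) = sqrt((4 + sqrt(83**2 + (-97)**2)) - 1/35*(-8)) = sqrt((4 + sqrt(6889 + 9409)) + 8/35) = sqrt((4 + sqrt(16298)) + 8/35) = sqrt(148/35 + sqrt(16298))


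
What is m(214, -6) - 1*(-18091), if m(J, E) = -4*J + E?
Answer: 17229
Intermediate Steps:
m(J, E) = E - 4*J
m(214, -6) - 1*(-18091) = (-6 - 4*214) - 1*(-18091) = (-6 - 856) + 18091 = -862 + 18091 = 17229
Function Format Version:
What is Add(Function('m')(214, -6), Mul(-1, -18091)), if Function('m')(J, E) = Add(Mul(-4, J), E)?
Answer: 17229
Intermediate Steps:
Function('m')(J, E) = Add(E, Mul(-4, J))
Add(Function('m')(214, -6), Mul(-1, -18091)) = Add(Add(-6, Mul(-4, 214)), Mul(-1, -18091)) = Add(Add(-6, -856), 18091) = Add(-862, 18091) = 17229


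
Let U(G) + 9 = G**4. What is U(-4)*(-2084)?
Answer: -514748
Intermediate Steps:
U(G) = -9 + G**4
U(-4)*(-2084) = (-9 + (-4)**4)*(-2084) = (-9 + 256)*(-2084) = 247*(-2084) = -514748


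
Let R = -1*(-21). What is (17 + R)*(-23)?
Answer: -874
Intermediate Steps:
R = 21
(17 + R)*(-23) = (17 + 21)*(-23) = 38*(-23) = -874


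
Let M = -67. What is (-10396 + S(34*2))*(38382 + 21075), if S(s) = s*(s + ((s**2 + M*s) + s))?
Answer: 206672532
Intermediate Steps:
S(s) = s*(s**2 - 65*s) (S(s) = s*(s + ((s**2 - 67*s) + s)) = s*(s + (s**2 - 66*s)) = s*(s**2 - 65*s))
(-10396 + S(34*2))*(38382 + 21075) = (-10396 + (34*2)**2*(-65 + 34*2))*(38382 + 21075) = (-10396 + 68**2*(-65 + 68))*59457 = (-10396 + 4624*3)*59457 = (-10396 + 13872)*59457 = 3476*59457 = 206672532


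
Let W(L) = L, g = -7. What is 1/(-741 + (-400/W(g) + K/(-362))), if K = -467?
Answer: -2534/1729625 ≈ -0.0014651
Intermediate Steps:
1/(-741 + (-400/W(g) + K/(-362))) = 1/(-741 + (-400/(-7) - 467/(-362))) = 1/(-741 + (-400*(-⅐) - 467*(-1/362))) = 1/(-741 + (400/7 + 467/362)) = 1/(-741 + 148069/2534) = 1/(-1729625/2534) = -2534/1729625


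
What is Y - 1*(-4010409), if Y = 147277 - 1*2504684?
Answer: 1653002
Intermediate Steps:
Y = -2357407 (Y = 147277 - 2504684 = -2357407)
Y - 1*(-4010409) = -2357407 - 1*(-4010409) = -2357407 + 4010409 = 1653002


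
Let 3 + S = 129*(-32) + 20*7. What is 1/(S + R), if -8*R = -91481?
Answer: 8/59553 ≈ 0.00013433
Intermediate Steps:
R = 91481/8 (R = -⅛*(-91481) = 91481/8 ≈ 11435.)
S = -3991 (S = -3 + (129*(-32) + 20*7) = -3 + (-4128 + 140) = -3 - 3988 = -3991)
1/(S + R) = 1/(-3991 + 91481/8) = 1/(59553/8) = 8/59553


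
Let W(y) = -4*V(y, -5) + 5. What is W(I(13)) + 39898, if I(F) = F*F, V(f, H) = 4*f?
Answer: 37199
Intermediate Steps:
I(F) = F**2
W(y) = 5 - 16*y (W(y) = -16*y + 5 = 5 - 16*y)
W(I(13)) + 39898 = (5 - 16*13**2) + 39898 = (5 - 16*169) + 39898 = (5 - 2704) + 39898 = -2699 + 39898 = 37199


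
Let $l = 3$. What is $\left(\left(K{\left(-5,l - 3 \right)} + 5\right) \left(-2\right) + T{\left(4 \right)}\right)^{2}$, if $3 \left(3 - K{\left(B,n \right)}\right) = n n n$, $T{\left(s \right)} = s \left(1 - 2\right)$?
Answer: $400$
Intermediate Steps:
$T{\left(s \right)} = - s$ ($T{\left(s \right)} = s \left(-1\right) = - s$)
$K{\left(B,n \right)} = 3 - \frac{n^{3}}{3}$ ($K{\left(B,n \right)} = 3 - \frac{n n n}{3} = 3 - \frac{n^{2} n}{3} = 3 - \frac{n^{3}}{3}$)
$\left(\left(K{\left(-5,l - 3 \right)} + 5\right) \left(-2\right) + T{\left(4 \right)}\right)^{2} = \left(\left(\left(3 - \frac{\left(3 - 3\right)^{3}}{3}\right) + 5\right) \left(-2\right) - 4\right)^{2} = \left(\left(\left(3 - \frac{0^{3}}{3}\right) + 5\right) \left(-2\right) - 4\right)^{2} = \left(\left(\left(3 - 0\right) + 5\right) \left(-2\right) - 4\right)^{2} = \left(\left(\left(3 + 0\right) + 5\right) \left(-2\right) - 4\right)^{2} = \left(\left(3 + 5\right) \left(-2\right) - 4\right)^{2} = \left(8 \left(-2\right) - 4\right)^{2} = \left(-16 - 4\right)^{2} = \left(-20\right)^{2} = 400$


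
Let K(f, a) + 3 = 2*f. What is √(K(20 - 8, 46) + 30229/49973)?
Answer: √445900406/4543 ≈ 4.6481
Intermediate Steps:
K(f, a) = -3 + 2*f
√(K(20 - 8, 46) + 30229/49973) = √((-3 + 2*(20 - 8)) + 30229/49973) = √((-3 + 2*12) + 30229*(1/49973)) = √((-3 + 24) + 30229/49973) = √(21 + 30229/49973) = √(1079662/49973) = √445900406/4543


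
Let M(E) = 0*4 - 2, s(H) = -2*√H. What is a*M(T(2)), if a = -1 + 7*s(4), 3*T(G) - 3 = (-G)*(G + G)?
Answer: 58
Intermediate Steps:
T(G) = 1 - 2*G²/3 (T(G) = 1 + ((-G)*(G + G))/3 = 1 + ((-G)*(2*G))/3 = 1 + (-2*G²)/3 = 1 - 2*G²/3)
M(E) = -2 (M(E) = 0 - 2 = -2)
a = -29 (a = -1 + 7*(-2*√4) = -1 + 7*(-2*2) = -1 + 7*(-4) = -1 - 28 = -29)
a*M(T(2)) = -29*(-2) = 58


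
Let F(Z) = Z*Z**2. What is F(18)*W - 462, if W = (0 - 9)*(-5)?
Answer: 261978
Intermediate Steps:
F(Z) = Z**3
W = 45 (W = -9*(-5) = 45)
F(18)*W - 462 = 18**3*45 - 462 = 5832*45 - 462 = 262440 - 462 = 261978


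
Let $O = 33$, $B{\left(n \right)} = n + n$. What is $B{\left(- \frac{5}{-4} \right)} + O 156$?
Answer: $\frac{10301}{2} \approx 5150.5$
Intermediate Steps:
$B{\left(n \right)} = 2 n$
$B{\left(- \frac{5}{-4} \right)} + O 156 = 2 \left(- \frac{5}{-4}\right) + 33 \cdot 156 = 2 \left(\left(-5\right) \left(- \frac{1}{4}\right)\right) + 5148 = 2 \cdot \frac{5}{4} + 5148 = \frac{5}{2} + 5148 = \frac{10301}{2}$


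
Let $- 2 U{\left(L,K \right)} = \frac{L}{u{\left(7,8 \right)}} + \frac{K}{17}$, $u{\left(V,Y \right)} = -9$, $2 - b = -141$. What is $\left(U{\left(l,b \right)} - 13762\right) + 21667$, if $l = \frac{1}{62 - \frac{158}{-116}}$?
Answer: $\frac{8884839011}{1124550} \approx 7900.8$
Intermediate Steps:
$b = 143$ ($b = 2 - -141 = 2 + 141 = 143$)
$l = \frac{58}{3675}$ ($l = \frac{1}{62 - - \frac{79}{58}} = \frac{1}{62 + \frac{79}{58}} = \frac{1}{\frac{3675}{58}} = \frac{58}{3675} \approx 0.015782$)
$U{\left(L,K \right)} = - \frac{K}{34} + \frac{L}{18}$ ($U{\left(L,K \right)} = - \frac{\frac{L}{-9} + \frac{K}{17}}{2} = - \frac{L \left(- \frac{1}{9}\right) + K \frac{1}{17}}{2} = - \frac{- \frac{L}{9} + \frac{K}{17}}{2} = - \frac{K}{34} + \frac{L}{18}$)
$\left(U{\left(l,b \right)} - 13762\right) + 21667 = \left(\left(\left(- \frac{1}{34}\right) 143 + \frac{1}{18} \cdot \frac{58}{3675}\right) - 13762\right) + 21667 = \left(\left(- \frac{143}{34} + \frac{29}{33075}\right) - 13762\right) + 21667 = \left(- \frac{4728739}{1124550} - 13762\right) + 21667 = - \frac{15480785839}{1124550} + 21667 = \frac{8884839011}{1124550}$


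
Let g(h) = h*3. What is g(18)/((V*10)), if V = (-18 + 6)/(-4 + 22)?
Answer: -81/10 ≈ -8.1000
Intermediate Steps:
g(h) = 3*h
V = -⅔ (V = -12/18 = -12*1/18 = -⅔ ≈ -0.66667)
g(18)/((V*10)) = (3*18)/((-⅔*10)) = 54/(-20/3) = 54*(-3/20) = -81/10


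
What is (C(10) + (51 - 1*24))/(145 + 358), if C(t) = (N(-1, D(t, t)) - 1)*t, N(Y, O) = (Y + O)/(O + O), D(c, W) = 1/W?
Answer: -28/503 ≈ -0.055666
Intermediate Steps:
N(Y, O) = (O + Y)/(2*O) (N(Y, O) = (O + Y)/((2*O)) = (O + Y)*(1/(2*O)) = (O + Y)/(2*O))
C(t) = t*(-1 + t*(-1 + 1/t)/2) (C(t) = ((1/t - 1)/(2*(1/t)) - 1)*t = (t*(-1 + 1/t)/2 - 1)*t = (-1 + t*(-1 + 1/t)/2)*t = t*(-1 + t*(-1 + 1/t)/2))
(C(10) + (51 - 1*24))/(145 + 358) = (-½*10*(1 + 10) + (51 - 1*24))/(145 + 358) = (-½*10*11 + (51 - 24))/503 = (-55 + 27)*(1/503) = -28*1/503 = -28/503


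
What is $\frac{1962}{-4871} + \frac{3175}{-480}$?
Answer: $- \frac{3281437}{467616} \approx -7.0174$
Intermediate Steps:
$\frac{1962}{-4871} + \frac{3175}{-480} = 1962 \left(- \frac{1}{4871}\right) + 3175 \left(- \frac{1}{480}\right) = - \frac{1962}{4871} - \frac{635}{96} = - \frac{3281437}{467616}$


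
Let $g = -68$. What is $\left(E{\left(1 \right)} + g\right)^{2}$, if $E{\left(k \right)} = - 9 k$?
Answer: $5929$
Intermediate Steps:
$\left(E{\left(1 \right)} + g\right)^{2} = \left(\left(-9\right) 1 - 68\right)^{2} = \left(-9 - 68\right)^{2} = \left(-77\right)^{2} = 5929$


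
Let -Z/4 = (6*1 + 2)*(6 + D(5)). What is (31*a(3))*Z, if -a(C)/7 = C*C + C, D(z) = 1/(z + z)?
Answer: 2541504/5 ≈ 5.0830e+5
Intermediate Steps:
D(z) = 1/(2*z)
a(C) = -7*C - 7*C² (a(C) = -7*(C*C + C) = -7*(C² + C) = -7*(C + C²) = -7*C - 7*C²)
Z = -976/5 (Z = -4*(6*1 + 2)*(6 + (½)/5) = -4*(6 + 2)*(6 + (½)*(⅕)) = -32*(6 + ⅒) = -32*61/10 = -4*244/5 = -976/5 ≈ -195.20)
(31*a(3))*Z = (31*(-7*3*(1 + 3)))*(-976/5) = (31*(-7*3*4))*(-976/5) = (31*(-84))*(-976/5) = -2604*(-976/5) = 2541504/5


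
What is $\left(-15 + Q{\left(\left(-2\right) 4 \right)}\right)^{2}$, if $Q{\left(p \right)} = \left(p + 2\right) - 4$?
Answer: $625$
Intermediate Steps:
$Q{\left(p \right)} = -2 + p$ ($Q{\left(p \right)} = \left(2 + p\right) - 4 = -2 + p$)
$\left(-15 + Q{\left(\left(-2\right) 4 \right)}\right)^{2} = \left(-15 - 10\right)^{2} = \left(-25\right)^{2} = 625$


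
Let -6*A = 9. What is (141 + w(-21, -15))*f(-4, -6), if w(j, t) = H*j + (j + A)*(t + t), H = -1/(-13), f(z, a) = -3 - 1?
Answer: -42348/13 ≈ -3257.5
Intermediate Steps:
f(z, a) = -4
A = -3/2 (A = -⅙*9 = -3/2 ≈ -1.5000)
H = 1/13 (H = -1*(-1/13) = 1/13 ≈ 0.076923)
w(j, t) = j/13 + 2*t*(-3/2 + j) (w(j, t) = j/13 + (j - 3/2)*(t + t) = j/13 + (-3/2 + j)*(2*t) = j/13 + 2*t*(-3/2 + j))
(141 + w(-21, -15))*f(-4, -6) = (141 + (-3*(-15) + (1/13)*(-21) + 2*(-21)*(-15)))*(-4) = (141 + (45 - 21/13 + 630))*(-4) = (141 + 8754/13)*(-4) = (10587/13)*(-4) = -42348/13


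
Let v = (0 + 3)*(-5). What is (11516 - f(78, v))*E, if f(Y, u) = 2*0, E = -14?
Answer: -161224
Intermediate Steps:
v = -15 (v = 3*(-5) = -15)
f(Y, u) = 0
(11516 - f(78, v))*E = (11516 - 1*0)*(-14) = (11516 + 0)*(-14) = 11516*(-14) = -161224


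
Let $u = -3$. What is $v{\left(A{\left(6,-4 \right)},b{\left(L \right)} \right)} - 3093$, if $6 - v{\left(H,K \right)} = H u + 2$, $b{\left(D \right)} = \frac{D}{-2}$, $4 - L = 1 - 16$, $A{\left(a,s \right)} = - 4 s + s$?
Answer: $-3053$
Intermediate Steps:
$A{\left(a,s \right)} = - 3 s$
$L = 19$ ($L = 4 - \left(1 - 16\right) = 4 - -15 = 4 + 15 = 19$)
$b{\left(D \right)} = - \frac{D}{2}$ ($b{\left(D \right)} = D \left(- \frac{1}{2}\right) = - \frac{D}{2}$)
$v{\left(H,K \right)} = 4 + 3 H$ ($v{\left(H,K \right)} = 6 - \left(H \left(-3\right) + 2\right) = 6 - \left(- 3 H + 2\right) = 6 - \left(2 - 3 H\right) = 6 + \left(-2 + 3 H\right) = 4 + 3 H$)
$v{\left(A{\left(6,-4 \right)},b{\left(L \right)} \right)} - 3093 = \left(4 + 3 \left(\left(-3\right) \left(-4\right)\right)\right) - 3093 = \left(4 + 3 \cdot 12\right) - 3093 = \left(4 + 36\right) - 3093 = 40 - 3093 = -3053$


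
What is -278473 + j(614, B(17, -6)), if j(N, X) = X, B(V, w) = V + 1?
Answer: -278455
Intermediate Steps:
B(V, w) = 1 + V
-278473 + j(614, B(17, -6)) = -278473 + (1 + 17) = -278473 + 18 = -278455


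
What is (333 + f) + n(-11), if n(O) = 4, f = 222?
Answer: 559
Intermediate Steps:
(333 + f) + n(-11) = (333 + 222) + 4 = 555 + 4 = 559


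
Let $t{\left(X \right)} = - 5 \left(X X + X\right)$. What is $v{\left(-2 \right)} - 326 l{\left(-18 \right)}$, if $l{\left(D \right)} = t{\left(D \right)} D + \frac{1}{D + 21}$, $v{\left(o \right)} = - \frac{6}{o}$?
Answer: $- \frac{26934437}{3} \approx -8.9781 \cdot 10^{6}$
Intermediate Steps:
$t{\left(X \right)} = - 5 X - 5 X^{2}$ ($t{\left(X \right)} = - 5 \left(X^{2} + X\right) = - 5 \left(X + X^{2}\right) = - 5 X - 5 X^{2}$)
$l{\left(D \right)} = \frac{1}{21 + D} - 5 D^{2} \left(1 + D\right)$ ($l{\left(D \right)} = - 5 D \left(1 + D\right) D + \frac{1}{D + 21} = - 5 D^{2} \left(1 + D\right) + \frac{1}{21 + D} = \frac{1}{21 + D} - 5 D^{2} \left(1 + D\right)$)
$v{\left(-2 \right)} - 326 l{\left(-18 \right)} = - \frac{6}{-2} - 326 \frac{1 - 110 \left(-18\right)^{3} - 105 \left(-18\right)^{2} - 5 \left(-18\right)^{4}}{21 - 18} = \left(-6\right) \left(- \frac{1}{2}\right) - 326 \frac{1 - -641520 - 34020 - 524880}{3} = 3 - 326 \frac{1 + 641520 - 34020 - 524880}{3} = 3 - 326 \cdot \frac{1}{3} \cdot 82621 = 3 - \frac{26934446}{3} = - \frac{26934437}{3}$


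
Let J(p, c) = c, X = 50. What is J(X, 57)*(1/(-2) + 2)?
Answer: 171/2 ≈ 85.500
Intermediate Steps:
J(X, 57)*(1/(-2) + 2) = 57*(1/(-2) + 2) = 57*(-½ + 2) = 57*(3/2) = 171/2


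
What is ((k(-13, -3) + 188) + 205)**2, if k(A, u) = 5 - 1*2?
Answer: 156816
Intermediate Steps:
k(A, u) = 3 (k(A, u) = 5 - 2 = 3)
((k(-13, -3) + 188) + 205)**2 = ((3 + 188) + 205)**2 = (191 + 205)**2 = 396**2 = 156816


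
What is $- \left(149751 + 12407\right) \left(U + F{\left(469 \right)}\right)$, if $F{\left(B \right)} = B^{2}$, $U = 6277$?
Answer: $-36686301604$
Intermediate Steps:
$- \left(149751 + 12407\right) \left(U + F{\left(469 \right)}\right) = - \left(149751 + 12407\right) \left(6277 + 469^{2}\right) = - 162158 \left(6277 + 219961\right) = - 162158 \cdot 226238 = \left(-1\right) 36686301604 = -36686301604$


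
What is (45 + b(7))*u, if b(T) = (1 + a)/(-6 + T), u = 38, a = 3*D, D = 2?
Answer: 1976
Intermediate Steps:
a = 6 (a = 3*2 = 6)
b(T) = 7/(-6 + T) (b(T) = (1 + 6)/(-6 + T) = 7/(-6 + T))
(45 + b(7))*u = (45 + 7/(-6 + 7))*38 = (45 + 7/1)*38 = (45 + 7*1)*38 = (45 + 7)*38 = 52*38 = 1976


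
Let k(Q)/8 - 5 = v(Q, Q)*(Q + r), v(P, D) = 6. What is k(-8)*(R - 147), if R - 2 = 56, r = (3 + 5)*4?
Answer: -106088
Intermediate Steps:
r = 32 (r = 8*4 = 32)
R = 58 (R = 2 + 56 = 58)
k(Q) = 1576 + 48*Q (k(Q) = 40 + 8*(6*(Q + 32)) = 40 + 8*(6*(32 + Q)) = 40 + 8*(192 + 6*Q) = 40 + (1536 + 48*Q) = 1576 + 48*Q)
k(-8)*(R - 147) = (1576 + 48*(-8))*(58 - 147) = (1576 - 384)*(-89) = 1192*(-89) = -106088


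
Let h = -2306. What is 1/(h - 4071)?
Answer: -1/6377 ≈ -0.00015681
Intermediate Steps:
1/(h - 4071) = 1/(-2306 - 4071) = 1/(-6377) = -1/6377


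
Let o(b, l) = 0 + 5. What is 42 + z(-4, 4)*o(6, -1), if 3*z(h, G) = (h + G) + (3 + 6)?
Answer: 57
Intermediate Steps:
z(h, G) = 3 + G/3 + h/3 (z(h, G) = ((h + G) + (3 + 6))/3 = ((G + h) + 9)/3 = (9 + G + h)/3 = 3 + G/3 + h/3)
o(b, l) = 5
42 + z(-4, 4)*o(6, -1) = 42 + (3 + (⅓)*4 + (⅓)*(-4))*5 = 42 + (3 + 4/3 - 4/3)*5 = 42 + 3*5 = 42 + 15 = 57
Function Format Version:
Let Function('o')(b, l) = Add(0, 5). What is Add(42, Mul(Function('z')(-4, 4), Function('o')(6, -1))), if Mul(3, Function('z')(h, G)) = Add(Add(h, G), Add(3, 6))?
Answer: 57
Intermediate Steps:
Function('z')(h, G) = Add(3, Mul(Rational(1, 3), G), Mul(Rational(1, 3), h)) (Function('z')(h, G) = Mul(Rational(1, 3), Add(Add(h, G), Add(3, 6))) = Mul(Rational(1, 3), Add(Add(G, h), 9)) = Mul(Rational(1, 3), Add(9, G, h)) = Add(3, Mul(Rational(1, 3), G), Mul(Rational(1, 3), h)))
Function('o')(b, l) = 5
Add(42, Mul(Function('z')(-4, 4), Function('o')(6, -1))) = Add(42, Mul(Add(3, Mul(Rational(1, 3), 4), Mul(Rational(1, 3), -4)), 5)) = Add(42, Mul(Add(3, Rational(4, 3), Rational(-4, 3)), 5)) = Add(42, Mul(3, 5)) = Add(42, 15) = 57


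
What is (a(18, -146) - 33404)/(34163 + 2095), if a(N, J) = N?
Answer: -16693/18129 ≈ -0.92079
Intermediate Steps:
(a(18, -146) - 33404)/(34163 + 2095) = (18 - 33404)/(34163 + 2095) = -33386/36258 = -33386*1/36258 = -16693/18129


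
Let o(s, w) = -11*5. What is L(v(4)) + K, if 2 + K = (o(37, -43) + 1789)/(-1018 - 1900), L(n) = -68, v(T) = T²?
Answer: -102997/1459 ≈ -70.594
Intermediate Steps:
o(s, w) = -55
K = -3785/1459 (K = -2 + (-55 + 1789)/(-1018 - 1900) = -2 + 1734/(-2918) = -2 + 1734*(-1/2918) = -2 - 867/1459 = -3785/1459 ≈ -2.5942)
L(v(4)) + K = -68 - 3785/1459 = -102997/1459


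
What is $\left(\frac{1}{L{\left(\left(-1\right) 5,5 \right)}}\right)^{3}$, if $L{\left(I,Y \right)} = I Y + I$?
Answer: $- \frac{1}{27000} \approx -3.7037 \cdot 10^{-5}$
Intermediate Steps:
$L{\left(I,Y \right)} = I + I Y$
$\left(\frac{1}{L{\left(\left(-1\right) 5,5 \right)}}\right)^{3} = \left(\frac{1}{\left(-1\right) 5 \left(1 + 5\right)}\right)^{3} = \left(\frac{1}{\left(-5\right) 6}\right)^{3} = \left(\frac{1}{-30}\right)^{3} = \left(- \frac{1}{30}\right)^{3} = - \frac{1}{27000}$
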